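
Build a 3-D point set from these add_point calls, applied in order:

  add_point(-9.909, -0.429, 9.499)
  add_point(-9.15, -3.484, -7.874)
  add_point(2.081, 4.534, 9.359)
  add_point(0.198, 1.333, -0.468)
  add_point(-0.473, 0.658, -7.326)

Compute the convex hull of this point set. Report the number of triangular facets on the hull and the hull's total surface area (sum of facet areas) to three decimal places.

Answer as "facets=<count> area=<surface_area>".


facets=6 area=391.973

5 of the 5 inputs are extreme points: [0, 1, 2, 3, 4].

Facet areas (half cross-product norm):
  f1: (p3, p2, p0) → 65.5947
  f2: (p3, p1, p0) → 90.8270
  f3: (p4, p2, p0) → 109.8340
  f4: (p4, p1, p0) → 84.6596
  f5: (p4, p3, p2) → 8.2974
  f6: (p4, p3, p1) → 32.7602
Σ area = 391.973

Euler characteristic 5−9+6 = 2 ✓


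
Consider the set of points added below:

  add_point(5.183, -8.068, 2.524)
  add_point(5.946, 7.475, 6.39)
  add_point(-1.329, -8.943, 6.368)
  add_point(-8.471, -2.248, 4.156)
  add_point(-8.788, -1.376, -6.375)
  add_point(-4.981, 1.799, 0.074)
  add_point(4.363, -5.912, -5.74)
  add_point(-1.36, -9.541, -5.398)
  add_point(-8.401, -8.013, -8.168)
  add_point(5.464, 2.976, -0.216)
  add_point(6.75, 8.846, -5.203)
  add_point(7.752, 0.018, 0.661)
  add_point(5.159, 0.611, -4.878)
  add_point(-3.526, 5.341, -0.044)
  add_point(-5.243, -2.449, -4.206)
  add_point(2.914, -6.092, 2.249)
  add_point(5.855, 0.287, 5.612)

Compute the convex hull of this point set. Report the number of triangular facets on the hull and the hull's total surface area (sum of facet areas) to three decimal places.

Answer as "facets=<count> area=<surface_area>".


12 of the 17 inputs are extreme points: [0, 1, 2, 3, 4, 6, 7, 8, 10, 11, 13, 16].

Per-facet area ½‖(b−a)×(c−a)‖:
  f1: (p1, p10, p11) → 48.0406
  f2: (p6, p10, p11) → 49.4960
  f3: (p13, p10, p4) → 59.7727
  f4: (p13, p1, p10) → 60.1543
  f5: (p16, p1, p11) → 18.9865
  f6: (p16, p2, p1) → 26.3233
  f7: (p8, p10, p4) → 55.6314
  f8: (p8, p6, p10) → 93.3072
  f9: (p0, p6, p11) → 33.9508
  f10: (p0, p16, p11) → 22.2734
  f11: (p0, p16, p2) → 33.9994
  f12: (p3, p2, p1) → 85.3338
  f13: (p3, p13, p1) → 55.2890
  f14: (p3, p13, p4) → 46.6708
  f15: (p3, p8, p4) → 35.8151
  f16: (p3, p8, p2) → 68.0185
  f17: (p7, p8, p6) → 20.0033
  f18: (p7, p0, p6) → 28.9554
  f19: (p7, p8, p2) → 42.5812
  f20: (p7, p0, p2) → 38.9310
Σ area = 923.534

Check V−E+F: 12 − 30 + 20 = 2.

facets=20 area=923.534


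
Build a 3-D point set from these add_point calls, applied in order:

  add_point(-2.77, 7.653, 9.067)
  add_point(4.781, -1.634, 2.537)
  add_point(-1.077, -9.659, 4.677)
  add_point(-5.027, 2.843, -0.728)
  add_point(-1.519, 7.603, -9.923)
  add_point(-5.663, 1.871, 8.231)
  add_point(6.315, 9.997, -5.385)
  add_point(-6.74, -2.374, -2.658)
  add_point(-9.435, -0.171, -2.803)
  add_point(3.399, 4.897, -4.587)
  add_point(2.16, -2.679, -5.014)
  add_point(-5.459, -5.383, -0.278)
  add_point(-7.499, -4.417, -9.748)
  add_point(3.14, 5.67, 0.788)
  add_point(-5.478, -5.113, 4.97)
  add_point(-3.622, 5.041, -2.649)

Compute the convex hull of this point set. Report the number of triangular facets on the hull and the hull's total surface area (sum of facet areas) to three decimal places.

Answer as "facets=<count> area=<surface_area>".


Extreme-point indices: [0, 1, 2, 4, 5, 6, 8, 10, 12, 14] — 10 of 16 on the boundary.

Area of each hull facet:
  f1: (p5, p0, p8) → 35.1277
  f2: (p5, p0, p2) → 31.2370
  f3: (p1, p0, p6) → 93.8826
  f4: (p1, p0, p2) → 68.8062
  f5: (p4, p0, p6) → 80.4842
  f6: (p4, p12, p8) → 52.8160
  f7: (p4, p0, p8) → 102.4704
  f8: (p14, p5, p8) → 38.3283
  f9: (p14, p5, p2) → 17.7584
  f10: (p14, p12, p8) → 39.9811
  f11: (p14, p12, p2) → 46.9421
  f12: (p10, p12, p2) → 67.4031
  f13: (p10, p1, p2) → 40.7880
  f14: (p10, p1, p6) → 52.7174
  f15: (p10, p4, p6) → 54.4751
  f16: (p10, p4, p12) → 61.9410
Σ area = 885.159

Euler: V−E+F = 10−24+16 = 2.

facets=16 area=885.159


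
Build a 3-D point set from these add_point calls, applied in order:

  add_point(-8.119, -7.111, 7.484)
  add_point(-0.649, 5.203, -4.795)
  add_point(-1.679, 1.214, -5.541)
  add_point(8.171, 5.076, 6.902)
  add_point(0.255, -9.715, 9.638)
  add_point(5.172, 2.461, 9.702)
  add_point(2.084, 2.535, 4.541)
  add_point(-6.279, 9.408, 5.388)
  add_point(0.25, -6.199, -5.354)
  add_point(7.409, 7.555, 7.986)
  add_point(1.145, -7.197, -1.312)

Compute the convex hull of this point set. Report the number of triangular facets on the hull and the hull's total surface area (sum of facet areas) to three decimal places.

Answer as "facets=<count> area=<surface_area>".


Extreme-point indices: [0, 1, 2, 3, 4, 5, 7, 8, 9, 10] — 10 of 11 on the boundary.

Facet areas (half cross-product norm):
  f1: (p2, p7, p0) → 108.9631
  f2: (p5, p7, p0) → 106.0844
  f3: (p1, p2, p7) → 24.1785
  f4: (p9, p5, p3) → 6.8134
  f5: (p9, p5, p7) → 40.0520
  f6: (p9, p1, p3) → 20.3958
  f7: (p9, p1, p7) → 81.8964
  f8: (p4, p10, p3) → 88.3041
  f9: (p4, p5, p3) → 21.9563
  f10: (p4, p5, p0) → 59.0951
  f11: (p8, p1, p2) → 8.3060
  f12: (p8, p2, p0) → 58.7113
  f13: (p8, p10, p3) → 32.0480
  f14: (p8, p1, p3) → 83.8680
  f15: (p8, p4, p0) → 66.3599
  f16: (p8, p4, p10) → 6.8908
Σ area = 813.923

Euler: V−E+F = 10−24+16 = 2.

facets=16 area=813.923


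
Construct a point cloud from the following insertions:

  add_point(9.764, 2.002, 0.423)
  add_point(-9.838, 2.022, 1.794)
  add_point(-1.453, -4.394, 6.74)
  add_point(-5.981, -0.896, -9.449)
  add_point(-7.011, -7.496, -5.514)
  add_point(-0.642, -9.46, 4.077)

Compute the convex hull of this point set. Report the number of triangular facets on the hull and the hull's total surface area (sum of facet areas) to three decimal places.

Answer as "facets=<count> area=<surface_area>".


Points on the hull: [0, 1, 2, 3, 4, 5] (6 of 6).

Per-facet area ½‖(b−a)×(c−a)‖:
  f1: (p3, p0, p1) → 111.2924
  f2: (p4, p5, p1) → 70.0319
  f3: (p4, p3, p1) → 45.1805
  f4: (p4, p5, p0) → 92.7864
  f5: (p4, p3, p0) → 72.8878
  f6: (p2, p0, p1) → 83.0888
  f7: (p2, p5, p1) → 31.0613
  f8: (p2, p5, p0) → 41.4197
Σ area = 547.749

Euler: V−E+F = 6−12+8 = 2.

facets=8 area=547.749


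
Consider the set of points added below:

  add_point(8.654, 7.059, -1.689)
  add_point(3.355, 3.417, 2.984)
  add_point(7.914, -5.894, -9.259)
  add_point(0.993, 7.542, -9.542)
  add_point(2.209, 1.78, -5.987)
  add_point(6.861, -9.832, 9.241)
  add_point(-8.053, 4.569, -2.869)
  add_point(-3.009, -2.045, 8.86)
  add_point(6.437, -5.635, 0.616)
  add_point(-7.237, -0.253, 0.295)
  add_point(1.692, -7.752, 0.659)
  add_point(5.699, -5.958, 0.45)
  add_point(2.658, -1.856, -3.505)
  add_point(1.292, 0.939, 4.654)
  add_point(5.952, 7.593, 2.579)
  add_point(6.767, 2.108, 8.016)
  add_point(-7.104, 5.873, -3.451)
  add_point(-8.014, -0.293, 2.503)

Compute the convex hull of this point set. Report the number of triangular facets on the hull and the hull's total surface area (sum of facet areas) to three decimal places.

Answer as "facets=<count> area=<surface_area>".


Points on the hull: [0, 2, 3, 5, 6, 7, 9, 10, 14, 15, 16, 17] (12 of 18).

Area of each hull facet:
  f1: (p2, p3, p6) → 87.2669
  f2: (p2, p5, p0) → 135.2616
  f3: (p2, p3, p0) → 77.0477
  f4: (p15, p5, p0) → 56.1205
  f5: (p10, p2, p5) → 53.5833
  f6: (p14, p15, p0) → 17.5317
  f7: (p14, p3, p0) → 27.1745
  f8: (p7, p15, p5) → 58.9202
  f9: (p7, p14, p15) → 40.2202
  f10: (p16, p3, p6) → 5.7071
  f11: (p16, p14, p3) → 65.1099
  f12: (p16, p7, p14) → 94.1403
  f13: (p17, p16, p6) → 4.0440
  f14: (p17, p16, p7) → 28.0494
  f15: (p17, p10, p5) → 58.2193
  f16: (p17, p7, p5) → 40.4846
  f17: (p9, p2, p6) → 54.4927
  f18: (p9, p17, p6) → 5.9815
  f19: (p9, p10, p2) → 66.4844
  f20: (p9, p17, p10) → 13.3402
Σ area = 989.180

Check V−E+F: 12 − 30 + 20 = 2.

facets=20 area=989.180


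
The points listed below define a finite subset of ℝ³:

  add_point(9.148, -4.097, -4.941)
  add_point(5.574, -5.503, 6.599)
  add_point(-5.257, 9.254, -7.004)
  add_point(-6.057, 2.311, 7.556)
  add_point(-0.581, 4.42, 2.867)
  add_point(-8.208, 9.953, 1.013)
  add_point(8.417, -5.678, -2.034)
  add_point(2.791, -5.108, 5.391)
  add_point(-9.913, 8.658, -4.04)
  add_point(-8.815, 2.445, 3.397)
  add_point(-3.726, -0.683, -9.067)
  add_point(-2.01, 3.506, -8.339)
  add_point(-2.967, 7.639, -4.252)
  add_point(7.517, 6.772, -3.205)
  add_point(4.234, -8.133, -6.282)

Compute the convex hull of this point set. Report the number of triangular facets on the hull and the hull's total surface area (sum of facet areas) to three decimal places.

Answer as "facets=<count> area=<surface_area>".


Points on the hull: [0, 1, 2, 3, 5, 6, 7, 8, 9, 10, 11, 13, 14] (13 of 15).

Facet areas (half cross-product norm):
  f1: (p6, p14, p0) → 10.5848
  f2: (p6, p1, p14) → 26.4569
  f3: (p10, p14, p0) → 36.0015
  f4: (p10, p11, p0) → 31.5065
  f5: (p10, p9, p8) → 58.2897
  f6: (p10, p9, p14) → 76.3903
  f7: (p5, p9, p8) → 21.6696
  f8: (p5, p9, p3) → 19.1713
  f9: (p7, p1, p3) → 12.9414
  f10: (p7, p9, p3) → 28.1553
  f11: (p7, p1, p14) → 18.0384
  f12: (p7, p9, p14) → 84.5595
  f13: (p13, p11, p0) → 61.2122
  f14: (p13, p5, p3) → 83.9534
  f15: (p13, p6, p0) → 18.0423
  f16: (p13, p6, p1) → 56.9235
  f17: (p13, p1, p3) → 106.4639
  f18: (p2, p13, p11) → 37.9767
  f19: (p2, p10, p8) → 28.2533
  f20: (p2, p10, p11) → 11.9819
  f21: (p2, p5, p8) → 14.9072
  f22: (p2, p13, p5) → 57.9240
Σ area = 901.403

Euler characteristic 13−33+22 = 2 ✓

facets=22 area=901.403


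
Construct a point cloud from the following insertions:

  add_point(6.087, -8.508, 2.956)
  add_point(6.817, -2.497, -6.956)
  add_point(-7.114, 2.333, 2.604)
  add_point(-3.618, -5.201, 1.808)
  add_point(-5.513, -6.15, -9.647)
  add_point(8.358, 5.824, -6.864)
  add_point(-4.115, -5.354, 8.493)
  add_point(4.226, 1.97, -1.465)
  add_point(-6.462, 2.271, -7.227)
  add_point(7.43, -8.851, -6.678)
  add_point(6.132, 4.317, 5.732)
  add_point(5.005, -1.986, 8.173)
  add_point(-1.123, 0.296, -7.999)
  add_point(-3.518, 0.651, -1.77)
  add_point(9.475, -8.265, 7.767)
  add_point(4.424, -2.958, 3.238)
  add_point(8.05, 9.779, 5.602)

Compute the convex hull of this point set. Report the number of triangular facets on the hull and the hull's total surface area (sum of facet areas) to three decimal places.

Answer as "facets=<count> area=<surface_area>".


facets=16 area=1122.022

Extreme-point indices: [0, 2, 4, 5, 6, 8, 9, 11, 14, 16] — 10 of 17 on the boundary.

Facet areas (half cross-product norm):
  f1: (p5, p16, p14) → 117.1127
  f2: (p5, p9, p14) → 107.2849
  f3: (p6, p16, p2) → 86.9149
  f4: (p8, p16, p2) → 83.9279
  f5: (p8, p5, p16) → 99.4662
  f6: (p11, p16, p14) → 37.6996
  f7: (p11, p6, p14) → 36.2169
  f8: (p11, p6, p16) → 49.8648
  f9: (p0, p9, p14) → 19.5678
  f10: (p0, p6, p14) → 35.2383
  f11: (p4, p0, p9) → 65.7465
  f12: (p4, p0, p6) → 100.1490
  f13: (p4, p6, p2) → 75.9564
  f14: (p4, p8, p2) → 41.5886
  f15: (p4, p5, p9) → 98.6364
  f16: (p4, p8, p5) → 66.6513
Σ area = 1122.022

Check V−E+F: 10 − 24 + 16 = 2.


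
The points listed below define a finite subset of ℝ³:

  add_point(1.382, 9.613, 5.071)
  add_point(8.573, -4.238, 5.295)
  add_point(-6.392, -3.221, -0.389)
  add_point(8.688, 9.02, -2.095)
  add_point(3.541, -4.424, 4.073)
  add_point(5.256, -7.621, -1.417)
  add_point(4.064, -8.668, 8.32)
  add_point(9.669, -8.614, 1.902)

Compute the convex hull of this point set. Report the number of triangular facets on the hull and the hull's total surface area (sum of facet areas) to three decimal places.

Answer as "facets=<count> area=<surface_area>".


facets=10 area=618.506

Extreme-point indices: [0, 1, 2, 3, 5, 6, 7] — 7 of 8 on the boundary.

Facet areas (half cross-product norm):
  f1: (p0, p3, p2) → 81.6854
  f2: (p6, p0, p2) → 113.2516
  f3: (p5, p3, p2) → 104.9721
  f4: (p5, p3, p7) → 47.6670
  f5: (p5, p6, p2) → 60.8685
  f6: (p5, p6, p7) → 23.8436
  f7: (p1, p3, p7) → 39.5737
  f8: (p1, p6, p7) → 19.6673
  f9: (p1, p0, p3) → 74.3313
  f10: (p1, p6, p0) → 52.6449
Σ area = 618.506

Euler characteristic 7−15+10 = 2 ✓


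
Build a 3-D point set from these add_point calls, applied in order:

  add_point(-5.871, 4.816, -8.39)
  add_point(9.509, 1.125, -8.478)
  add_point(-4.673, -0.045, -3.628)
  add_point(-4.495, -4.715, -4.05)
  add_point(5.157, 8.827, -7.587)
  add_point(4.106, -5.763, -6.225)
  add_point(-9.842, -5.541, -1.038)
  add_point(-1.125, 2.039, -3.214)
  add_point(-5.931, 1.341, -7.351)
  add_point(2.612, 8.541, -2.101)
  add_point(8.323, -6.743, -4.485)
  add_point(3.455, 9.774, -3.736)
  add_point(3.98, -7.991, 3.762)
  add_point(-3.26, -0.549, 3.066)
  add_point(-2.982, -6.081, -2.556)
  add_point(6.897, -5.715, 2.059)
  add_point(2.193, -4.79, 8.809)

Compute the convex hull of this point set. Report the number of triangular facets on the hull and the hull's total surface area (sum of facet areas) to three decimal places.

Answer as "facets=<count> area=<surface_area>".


Extreme-point indices: [0, 1, 3, 4, 5, 6, 8, 9, 10, 11, 12, 13, 14, 15, 16] — 15 of 17 on the boundary.

Facet areas (half cross-product norm):
  f1: (p13, p16, p6) → 36.7443
  f2: (p13, p0, p6) → 56.5587
  f3: (p4, p11, p1) → 16.9080
  f4: (p4, p0, p1) → 51.6447
  f5: (p4, p0, p11) → 24.6753
  f6: (p12, p16, p6) → 46.0841
  f7: (p15, p10, p1) → 28.5026
  f8: (p15, p11, p1) → 74.1755
  f9: (p15, p16, p11) → 69.7940
  f10: (p15, p12, p16) → 12.2778
  f11: (p15, p12, p10) → 12.1820
  f12: (p14, p12, p6) → 27.5381
  f13: (p14, p12, p10) → 43.4472
  f14: (p5, p0, p1) → 65.3707
  f15: (p5, p10, p1) → 20.2004
  f16: (p5, p14, p10) → 14.5865
  f17: (p5, p14, p6) → 7.9029
  f18: (p9, p16, p11) → 8.0161
  f19: (p9, p13, p16) → 50.7318
  f20: (p9, p0, p11) → 12.3773
  f21: (p9, p13, p0) → 62.0737
  f22: (p8, p0, p6) → 10.0734
  f23: (p8, p5, p0) → 18.4975
  f24: (p3, p5, p6) → 9.8723
  f25: (p3, p8, p6) → 21.5081
  f26: (p3, p8, p5) → 30.9371
Σ area = 832.680

Check V−E+F: 15 − 39 + 26 = 2.

facets=26 area=832.680


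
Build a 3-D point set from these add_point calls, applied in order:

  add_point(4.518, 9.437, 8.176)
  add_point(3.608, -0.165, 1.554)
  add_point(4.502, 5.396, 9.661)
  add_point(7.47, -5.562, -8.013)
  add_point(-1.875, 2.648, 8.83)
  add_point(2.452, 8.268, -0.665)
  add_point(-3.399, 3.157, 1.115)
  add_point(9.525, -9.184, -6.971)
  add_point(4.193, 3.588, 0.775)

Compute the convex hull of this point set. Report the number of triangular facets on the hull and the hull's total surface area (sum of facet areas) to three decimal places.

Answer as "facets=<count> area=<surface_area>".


facets=10 area=487.907

Extreme-point indices: [0, 2, 3, 4, 5, 6, 7] — 7 of 9 on the boundary.

Facet areas (half cross-product norm):
  f1: (p2, p0, p7) → 45.7427
  f2: (p5, p0, p6) → 36.4618
  f3: (p4, p7, p6) → 75.1106
  f4: (p4, p2, p7) → 78.5529
  f5: (p4, p0, p6) → 36.8292
  f6: (p4, p2, p0) → 14.2045
  f7: (p3, p0, p7) → 42.5486
  f8: (p3, p5, p0) → 66.4362
  f9: (p3, p7, p6) → 28.0244
  f10: (p3, p5, p6) → 63.9961
Σ area = 487.907

Euler: V−E+F = 7−15+10 = 2.


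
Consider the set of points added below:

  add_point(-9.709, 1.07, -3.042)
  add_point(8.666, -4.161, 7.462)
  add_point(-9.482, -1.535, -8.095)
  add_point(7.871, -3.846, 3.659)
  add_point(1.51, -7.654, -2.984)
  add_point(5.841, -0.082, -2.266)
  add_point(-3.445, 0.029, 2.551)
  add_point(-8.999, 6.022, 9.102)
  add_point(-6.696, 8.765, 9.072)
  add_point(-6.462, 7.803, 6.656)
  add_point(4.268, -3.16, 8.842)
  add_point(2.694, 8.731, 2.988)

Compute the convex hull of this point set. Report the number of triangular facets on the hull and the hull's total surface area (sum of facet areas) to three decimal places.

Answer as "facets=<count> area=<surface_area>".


facets=18 area=795.076

11 of the 12 inputs are extreme points: [0, 1, 2, 3, 4, 5, 7, 8, 9, 10, 11].

Triangle areas on the boundary:
  f1: (p7, p8, p0) → 22.3179
  f2: (p11, p8, p1) → 82.0353
  f3: (p9, p8, p0) → 6.5671
  f4: (p9, p11, p8) → 11.9043
  f5: (p2, p7, p0) → 4.8172
  f6: (p2, p4, p7) → 125.3976
  f7: (p2, p9, p0) → 11.4316
  f8: (p2, p9, p11) → 87.3114
  f9: (p10, p4, p1) → 30.2269
  f10: (p10, p4, p7) → 104.3984
  f11: (p10, p8, p1) → 23.3586
  f12: (p10, p7, p8) → 28.7732
  f13: (p5, p11, p1) → 58.5146
  f14: (p5, p2, p11) → 88.2844
  f15: (p5, p2, p4) → 59.3744
  f16: (p3, p4, p1) → 12.8218
  f17: (p3, p5, p1) → 6.5106
  f18: (p3, p5, p4) → 31.0306
Σ area = 795.076

Euler characteristic 11−27+18 = 2 ✓


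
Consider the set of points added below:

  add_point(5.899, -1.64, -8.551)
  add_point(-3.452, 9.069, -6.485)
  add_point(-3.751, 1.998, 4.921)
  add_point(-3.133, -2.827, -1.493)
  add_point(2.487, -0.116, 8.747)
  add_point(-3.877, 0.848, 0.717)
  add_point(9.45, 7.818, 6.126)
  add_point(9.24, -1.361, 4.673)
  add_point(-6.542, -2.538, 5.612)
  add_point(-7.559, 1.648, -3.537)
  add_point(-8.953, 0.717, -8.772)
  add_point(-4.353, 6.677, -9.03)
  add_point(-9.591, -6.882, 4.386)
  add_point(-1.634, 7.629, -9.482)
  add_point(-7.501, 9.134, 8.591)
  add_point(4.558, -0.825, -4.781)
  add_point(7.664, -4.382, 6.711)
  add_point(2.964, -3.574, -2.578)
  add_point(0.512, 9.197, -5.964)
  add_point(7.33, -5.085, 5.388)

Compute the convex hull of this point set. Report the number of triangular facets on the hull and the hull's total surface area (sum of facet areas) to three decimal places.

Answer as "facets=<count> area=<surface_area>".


Points on the hull: [0, 1, 4, 6, 7, 10, 11, 12, 13, 14, 16, 17, 18, 19] (14 of 20).

Per-facet area ½‖(b−a)×(c−a)‖:
  f1: (p14, p18, p6) → 114.0428
  f2: (p0, p18, p6) → 92.0599
  f3: (p0, p18, p13) → 26.2970
  f4: (p1, p18, p13) → 7.0705
  f5: (p1, p14, p18) → 30.9523
  f6: (p10, p0, p13) → 60.2616
  f7: (p10, p0, p12) → 114.2199
  f8: (p10, p1, p14) → 79.8195
  f9: (p10, p14, p12) → 122.3138
  f10: (p19, p16, p12) → 12.4164
  f11: (p7, p0, p6) → 62.4035
  f12: (p7, p16, p6) → 13.5291
  f13: (p7, p19, p0) → 28.9441
  f14: (p7, p19, p16) → 3.0471
  f15: (p4, p14, p6) → 74.0080
  f16: (p4, p16, p6) → 37.9380
  f17: (p4, p14, p12) → 94.3382
  f18: (p4, p16, p12) → 49.3442
  f19: (p11, p1, p13) → 4.9458
  f20: (p11, p10, p13) → 6.0776
  f21: (p11, p10, p1) → 10.2891
  f22: (p17, p0, p12) → 28.4069
  f23: (p17, p19, p12) → 67.7788
  f24: (p17, p19, p0) → 25.7522
Σ area = 1166.256

Euler characteristic 14−36+24 = 2 ✓

facets=24 area=1166.256


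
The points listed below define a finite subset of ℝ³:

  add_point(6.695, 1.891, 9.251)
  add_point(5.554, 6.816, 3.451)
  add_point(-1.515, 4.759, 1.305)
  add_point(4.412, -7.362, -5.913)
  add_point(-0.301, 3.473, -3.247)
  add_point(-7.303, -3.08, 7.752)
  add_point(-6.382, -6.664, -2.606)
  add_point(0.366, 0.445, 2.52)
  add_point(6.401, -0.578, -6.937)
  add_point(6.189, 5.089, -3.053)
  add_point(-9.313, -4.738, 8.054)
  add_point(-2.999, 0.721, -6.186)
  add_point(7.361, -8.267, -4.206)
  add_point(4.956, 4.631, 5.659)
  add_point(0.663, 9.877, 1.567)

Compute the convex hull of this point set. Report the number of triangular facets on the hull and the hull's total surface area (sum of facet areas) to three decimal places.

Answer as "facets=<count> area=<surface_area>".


facets=18 area=819.424

Extreme-point indices: [0, 1, 3, 5, 6, 8, 9, 10, 11, 12, 14] — 11 of 15 on the boundary.

Per-facet area ½‖(b−a)×(c−a)‖:
  f1: (p0, p12, p10) → 141.9358
  f2: (p11, p14, p10) → 101.8313
  f3: (p5, p14, p10) → 8.7393
  f4: (p5, p0, p10) → 7.7943
  f5: (p5, p0, p14) → 89.8921
  f6: (p1, p0, p14) → 17.2003
  f7: (p6, p12, p10) → 72.0771
  f8: (p6, p11, p10) → 46.8442
  f9: (p3, p8, p12) → 12.5514
  f10: (p3, p8, p11) → 33.5789
  f11: (p3, p6, p12) → 14.7558
  f12: (p3, p6, p11) → 45.3178
  f13: (p9, p11, p14) → 45.3870
  f14: (p9, p8, p11) → 32.1340
  f15: (p9, p1, p14) → 20.4223
  f16: (p9, p1, p0) → 21.7528
  f17: (p9, p0, p12) → 84.3575
  f18: (p9, p8, p12) → 22.8520
Σ area = 819.424

Euler: V−E+F = 11−27+18 = 2.


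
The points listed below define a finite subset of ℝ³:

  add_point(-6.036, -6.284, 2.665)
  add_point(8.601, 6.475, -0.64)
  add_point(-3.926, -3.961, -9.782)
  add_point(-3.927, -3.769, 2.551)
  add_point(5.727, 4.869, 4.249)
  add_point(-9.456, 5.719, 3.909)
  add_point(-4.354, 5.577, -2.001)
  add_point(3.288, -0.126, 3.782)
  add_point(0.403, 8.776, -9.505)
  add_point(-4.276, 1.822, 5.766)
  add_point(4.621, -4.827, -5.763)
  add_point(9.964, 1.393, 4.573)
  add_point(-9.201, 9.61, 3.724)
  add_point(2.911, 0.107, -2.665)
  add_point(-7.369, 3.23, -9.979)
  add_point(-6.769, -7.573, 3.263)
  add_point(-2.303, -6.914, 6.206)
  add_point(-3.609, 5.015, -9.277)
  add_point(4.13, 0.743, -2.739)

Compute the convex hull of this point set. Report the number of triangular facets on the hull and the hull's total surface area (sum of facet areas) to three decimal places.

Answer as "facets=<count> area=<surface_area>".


facets=20 area=1016.495

Hull vertices (12/19): indices [1, 2, 4, 5, 8, 9, 10, 11, 12, 14, 15, 16].

Facet areas (half cross-product norm):
  f1: (p14, p15, p5) → 93.8387
  f2: (p16, p15, p5) → 36.5747
  f3: (p16, p10, p11) → 84.5621
  f4: (p16, p10, p15) → 37.6512
  f5: (p2, p14, p15) → 54.3500
  f6: (p2, p10, p15) → 63.7009
  f7: (p2, p8, p14) → 37.5592
  f8: (p2, p8, p10) → 62.3547
  f9: (p9, p16, p5) → 20.1459
  f10: (p9, p16, p11) → 62.1541
  f11: (p4, p9, p11) → 24.4197
  f12: (p12, p14, p5) → 27.6438
  f13: (p12, p8, p14) → 71.4536
  f14: (p12, p9, p5) → 11.0865
  f15: (p12, p4, p9) → 48.5844
  f16: (p1, p10, p11) → 46.5724
  f17: (p1, p8, p10) → 75.7468
  f18: (p1, p4, p11) → 15.9843
  f19: (p1, p12, p8) → 98.9213
  f20: (p1, p12, p4) → 43.1905
Σ area = 1016.495

Check V−E+F: 12 − 30 + 20 = 2.


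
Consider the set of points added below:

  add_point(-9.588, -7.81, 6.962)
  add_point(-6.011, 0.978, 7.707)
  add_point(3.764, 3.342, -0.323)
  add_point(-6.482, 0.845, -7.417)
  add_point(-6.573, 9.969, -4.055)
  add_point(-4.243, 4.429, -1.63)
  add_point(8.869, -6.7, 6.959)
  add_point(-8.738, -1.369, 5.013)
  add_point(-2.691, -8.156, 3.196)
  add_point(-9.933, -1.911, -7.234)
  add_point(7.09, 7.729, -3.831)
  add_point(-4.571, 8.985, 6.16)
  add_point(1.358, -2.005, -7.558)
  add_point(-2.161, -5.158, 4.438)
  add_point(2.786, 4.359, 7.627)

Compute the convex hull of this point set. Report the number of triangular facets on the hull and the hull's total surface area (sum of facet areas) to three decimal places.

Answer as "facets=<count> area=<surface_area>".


Extreme-point indices: [0, 1, 3, 4, 6, 7, 8, 9, 10, 11, 12, 14] — 12 of 15 on the boundary.

Triangle areas on the boundary:
  f1: (p0, p1, p6) → 79.4146
  f2: (p8, p0, p9) → 55.2810
  f3: (p8, p0, p6) → 35.5081
  f4: (p11, p0, p1) → 13.0558
  f5: (p11, p10, p4) → 70.6186
  f6: (p3, p4, p9) → 17.7559
  f7: (p3, p10, p4) → 66.5079
  f8: (p7, p11, p4) → 58.4479
  f9: (p7, p11, p0) → 17.0889
  f10: (p7, p4, p9) → 74.5293
  f11: (p7, p0, p9) → 40.6354
  f12: (p14, p10, p6) → 80.2103
  f13: (p14, p11, p10) → 55.9431
  f14: (p14, p1, p6) → 59.0088
  f15: (p14, p11, p1) → 33.5501
  f16: (p12, p10, p6) → 97.8179
  f17: (p12, p3, p10) → 48.9167
  f18: (p12, p3, p9) → 15.7349
  f19: (p12, p8, p9) → 69.4843
  f20: (p12, p8, p6) → 79.4246
Σ area = 1068.934

Check V−E+F: 12 − 30 + 20 = 2.

facets=20 area=1068.934


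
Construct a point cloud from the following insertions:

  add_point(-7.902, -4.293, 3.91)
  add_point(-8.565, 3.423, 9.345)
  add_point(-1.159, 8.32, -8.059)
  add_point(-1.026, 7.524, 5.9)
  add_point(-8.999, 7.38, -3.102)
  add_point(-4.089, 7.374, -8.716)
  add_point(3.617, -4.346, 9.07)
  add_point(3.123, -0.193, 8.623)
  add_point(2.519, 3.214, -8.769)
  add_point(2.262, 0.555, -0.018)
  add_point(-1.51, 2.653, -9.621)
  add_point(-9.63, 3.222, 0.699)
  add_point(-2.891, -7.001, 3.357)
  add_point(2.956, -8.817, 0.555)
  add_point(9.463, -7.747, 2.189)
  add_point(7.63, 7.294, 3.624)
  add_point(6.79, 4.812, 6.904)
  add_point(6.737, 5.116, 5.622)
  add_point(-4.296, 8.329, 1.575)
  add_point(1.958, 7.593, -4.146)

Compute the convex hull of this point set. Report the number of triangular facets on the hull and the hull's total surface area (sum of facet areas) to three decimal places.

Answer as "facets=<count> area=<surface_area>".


facets=30 area=1023.708

Points on the hull: [0, 1, 2, 3, 4, 5, 6, 7, 8, 10, 11, 12, 13, 14, 15, 16, 18] (17 of 20).

Area of each hull facet:
  f1: (p4, p10, p11) → 30.7772
  f2: (p4, p1, p11) → 19.0837
  f3: (p4, p1, p18) → 33.4450
  f4: (p8, p13, p14) → 51.6604
  f5: (p8, p13, p10) → 31.6090
  f6: (p2, p8, p10) → 11.8734
  f7: (p2, p4, p18) → 30.3710
  f8: (p6, p16, p14) → 47.8959
  f9: (p6, p13, p14) → 30.6611
  f10: (p6, p12, p13) → 29.2525
  f11: (p3, p1, p18) → 25.1398
  f12: (p3, p16, p1) → 31.5174
  f13: (p0, p1, p11) → 33.5725
  f14: (p0, p10, p11) → 54.3918
  f15: (p0, p6, p1) → 58.8670
  f16: (p0, p6, p12) → 23.4050
  f17: (p0, p13, p10) → 91.8877
  f18: (p0, p12, p13) → 7.1674
  f19: (p5, p4, p10) → 18.2993
  f20: (p5, p2, p10) → 8.4958
  f21: (p5, p2, p4) → 10.4523
  f22: (p7, p16, p1) → 37.2497
  f23: (p7, p6, p1) → 23.6558
  f24: (p7, p6, p16) → 9.2677
  f25: (p15, p3, p16) → 17.4076
  f26: (p15, p3, p18) → 22.6981
  f27: (p15, p2, p8) → 44.0371
  f28: (p15, p16, p14) → 27.9123
  f29: (p15, p8, p14) → 100.7673
  f30: (p15, p2, p18) → 60.8869
Σ area = 1023.708

Euler characteristic 17−45+30 = 2 ✓


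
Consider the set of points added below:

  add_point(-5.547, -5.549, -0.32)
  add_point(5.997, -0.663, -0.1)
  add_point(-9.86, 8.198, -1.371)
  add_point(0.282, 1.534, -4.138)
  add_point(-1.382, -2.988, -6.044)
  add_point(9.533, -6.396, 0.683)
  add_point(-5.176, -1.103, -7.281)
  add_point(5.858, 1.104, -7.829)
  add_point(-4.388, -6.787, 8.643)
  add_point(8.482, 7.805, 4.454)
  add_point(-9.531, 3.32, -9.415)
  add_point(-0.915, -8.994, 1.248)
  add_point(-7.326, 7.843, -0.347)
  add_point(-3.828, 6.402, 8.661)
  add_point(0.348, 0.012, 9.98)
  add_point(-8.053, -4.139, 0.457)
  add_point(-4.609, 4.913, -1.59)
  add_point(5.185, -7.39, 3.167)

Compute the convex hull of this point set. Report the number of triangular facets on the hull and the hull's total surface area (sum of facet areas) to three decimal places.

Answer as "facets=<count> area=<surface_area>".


facets=24 area=1070.539

Hull vertices (14/18): indices [0, 2, 4, 5, 6, 7, 8, 9, 10, 11, 13, 14, 15, 17].

Per-facet area ½‖(b−a)×(c−a)‖:
  f1: (p9, p14, p5) → 82.9978
  f2: (p13, p9, p2) → 76.0585
  f3: (p13, p9, p14) → 47.2044
  f4: (p13, p8, p2) → 77.5171
  f5: (p13, p8, p14) → 30.6087
  f6: (p4, p11, p5) → 50.4429
  f7: (p15, p8, p11) → 33.5504
  f8: (p15, p10, p2) → 54.6567
  f9: (p15, p8, p2) → 52.3090
  f10: (p17, p14, p5) → 24.0385
  f11: (p17, p8, p14) → 43.1372
  f12: (p17, p11, p5) → 12.1204
  f13: (p17, p8, p11) → 27.8433
  f14: (p6, p4, p11) → 17.7028
  f15: (p7, p9, p5) → 78.6324
  f16: (p7, p4, p5) → 49.7922
  f17: (p7, p9, p2) → 123.8843
  f18: (p7, p10, p2) → 73.5405
  f19: (p7, p6, p10) → 31.9767
  f20: (p7, p6, p4) → 16.5928
  f21: (p0, p15, p10) → 18.2667
  f22: (p0, p6, p10) → 21.5783
  f23: (p0, p15, p11) → 4.6094
  f24: (p0, p6, p11) → 21.4778
Σ area = 1070.539

Check V−E+F: 14 − 36 + 24 = 2.


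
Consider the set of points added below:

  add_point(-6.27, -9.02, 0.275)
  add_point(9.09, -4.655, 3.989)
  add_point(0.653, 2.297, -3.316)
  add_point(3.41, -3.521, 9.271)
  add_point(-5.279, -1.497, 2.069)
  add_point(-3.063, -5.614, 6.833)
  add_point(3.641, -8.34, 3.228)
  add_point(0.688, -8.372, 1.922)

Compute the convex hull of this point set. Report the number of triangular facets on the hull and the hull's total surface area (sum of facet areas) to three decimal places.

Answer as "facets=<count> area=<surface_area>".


facets=12 area=366.523

8 of the 8 inputs are extreme points: [0, 1, 2, 3, 4, 5, 6, 7].

Triangle areas on the boundary:
  f1: (p3, p2, p1) → 50.8093
  f2: (p4, p2, p0) → 32.2659
  f3: (p4, p3, p2) → 50.7563
  f4: (p7, p2, p0) → 42.6552
  f5: (p5, p4, p0) → 23.9771
  f6: (p5, p4, p3) → 22.5065
  f7: (p6, p2, p1) → 41.5604
  f8: (p6, p7, p2) → 18.9034
  f9: (p6, p3, p1) → 23.3283
  f10: (p6, p5, p3) → 25.3904
  f11: (p6, p7, p0) → 2.3091
  f12: (p6, p5, p0) → 32.0606
Σ area = 366.523

Euler: V−E+F = 8−18+12 = 2.


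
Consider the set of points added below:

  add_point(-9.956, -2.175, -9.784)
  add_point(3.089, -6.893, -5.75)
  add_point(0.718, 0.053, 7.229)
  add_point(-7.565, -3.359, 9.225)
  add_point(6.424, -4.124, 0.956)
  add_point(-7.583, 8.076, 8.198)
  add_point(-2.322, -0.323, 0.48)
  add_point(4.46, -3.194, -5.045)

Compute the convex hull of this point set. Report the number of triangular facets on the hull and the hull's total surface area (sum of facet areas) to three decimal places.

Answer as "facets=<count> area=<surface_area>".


Hull vertices (7/8): indices [0, 1, 2, 3, 4, 5, 7].

Area of each hull facet:
  f1: (p3, p5, p0) → 108.9409
  f2: (p1, p3, p0) → 126.5173
  f3: (p1, p3, p4) → 64.7208
  f4: (p7, p5, p0) → 148.7704
  f5: (p7, p5, p4) → 63.5805
  f6: (p7, p1, p0) → 28.9003
  f7: (p7, p1, p4) → 12.6691
  f8: (p2, p5, p4) → 33.2848
  f9: (p2, p3, p4) → 36.9245
  f10: (p2, p3, p5) → 48.5516
Σ area = 672.860

Euler characteristic 7−15+10 = 2 ✓

facets=10 area=672.860


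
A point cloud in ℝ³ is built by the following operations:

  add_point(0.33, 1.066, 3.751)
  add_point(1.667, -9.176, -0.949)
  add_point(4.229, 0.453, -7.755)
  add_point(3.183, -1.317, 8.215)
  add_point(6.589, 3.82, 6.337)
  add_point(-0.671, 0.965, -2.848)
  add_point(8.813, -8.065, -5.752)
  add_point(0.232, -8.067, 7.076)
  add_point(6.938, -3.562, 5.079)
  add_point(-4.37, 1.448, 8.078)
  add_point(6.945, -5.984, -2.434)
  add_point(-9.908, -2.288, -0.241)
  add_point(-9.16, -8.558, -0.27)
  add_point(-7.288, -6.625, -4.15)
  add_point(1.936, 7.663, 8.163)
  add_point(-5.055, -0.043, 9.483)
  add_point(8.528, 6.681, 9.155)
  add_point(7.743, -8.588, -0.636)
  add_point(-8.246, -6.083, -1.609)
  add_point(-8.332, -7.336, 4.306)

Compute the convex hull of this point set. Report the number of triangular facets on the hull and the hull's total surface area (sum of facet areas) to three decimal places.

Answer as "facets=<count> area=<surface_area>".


Extreme-point indices: [1, 2, 3, 5, 6, 7, 8, 9, 11, 12, 13, 14, 15, 16, 17, 19] — 16 of 20 on the boundary.

Triangle areas on the boundary:
  f1: (p13, p2, p11) → 44.2495
  f2: (p13, p2, p6) → 68.7087
  f3: (p5, p14, p11) → 66.0729
  f4: (p5, p2, p11) → 21.1306
  f5: (p5, p2, p14) → 39.8845
  f6: (p16, p2, p6) → 91.5032
  f7: (p16, p2, p14) → 59.2921
  f8: (p16, p15, p14) → 30.0409
  f9: (p12, p13, p6) → 34.4825
  f10: (p12, p13, p11) → 13.9326
  f11: (p9, p14, p11) → 36.9499
  f12: (p9, p15, p11) → 11.4649
  f13: (p9, p15, p14) → 6.7912
  f14: (p17, p16, p6) → 42.9886
  f15: (p3, p15, p7) → 30.6069
  f16: (p3, p16, p7) → 6.6010
  f17: (p3, p16, p15) → 37.3354
  f18: (p19, p15, p7) → 38.8084
  f19: (p19, p12, p7) → 19.5519
  f20: (p19, p15, p11) → 32.9672
  f21: (p19, p12, p11) → 14.7507
  f22: (p8, p16, p7) → 39.4434
  f23: (p8, p17, p7) → 31.7103
  f24: (p8, p17, p16) → 21.5906
  f25: (p1, p12, p7) → 43.3655
  f26: (p1, p17, p7) → 24.9906
  f27: (p1, p12, p6) → 25.0370
  f28: (p1, p17, p6) → 15.8411
Σ area = 950.092

Euler: V−E+F = 16−42+28 = 2.

facets=28 area=950.092


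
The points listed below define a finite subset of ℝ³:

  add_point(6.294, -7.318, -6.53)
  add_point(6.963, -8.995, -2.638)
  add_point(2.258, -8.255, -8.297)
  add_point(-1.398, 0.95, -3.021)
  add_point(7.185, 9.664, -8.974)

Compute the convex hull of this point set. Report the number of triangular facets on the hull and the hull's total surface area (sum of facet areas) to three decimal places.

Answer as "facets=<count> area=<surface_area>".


Hull vertices (5/5): indices [0, 1, 2, 3, 4].

Per-facet area ½‖(b−a)×(c−a)‖:
  f1: (p1, p4, p3) → 87.9894
  f2: (p0, p1, p4) → 31.7597
  f3: (p2, p4, p3) → 75.8276
  f4: (p2, p0, p4) → 37.9402
  f5: (p2, p1, p3) → 41.3993
  f6: (p2, p0, p1) → 8.7947
Σ area = 283.711

Check V−E+F: 5 − 9 + 6 = 2.

facets=6 area=283.711


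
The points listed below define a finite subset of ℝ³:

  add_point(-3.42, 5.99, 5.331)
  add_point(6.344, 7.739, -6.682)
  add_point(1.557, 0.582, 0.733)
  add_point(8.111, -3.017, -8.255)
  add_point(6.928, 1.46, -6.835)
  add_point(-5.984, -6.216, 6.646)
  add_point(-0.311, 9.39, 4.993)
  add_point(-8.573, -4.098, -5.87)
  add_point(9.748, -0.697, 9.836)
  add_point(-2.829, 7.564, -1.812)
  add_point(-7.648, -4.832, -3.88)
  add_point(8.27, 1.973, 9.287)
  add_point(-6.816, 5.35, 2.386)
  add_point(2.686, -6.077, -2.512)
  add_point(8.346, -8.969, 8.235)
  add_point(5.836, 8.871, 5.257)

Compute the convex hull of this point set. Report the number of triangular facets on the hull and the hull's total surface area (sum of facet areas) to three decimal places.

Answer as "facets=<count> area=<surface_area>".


Extreme-point indices: [0, 1, 3, 5, 6, 7, 8, 9, 10, 11, 12, 13, 14, 15] — 14 of 16 on the boundary.

Facet areas (half cross-product norm):
  f1: (p1, p3, p7) → 92.3663
  f2: (p1, p3, p8) → 97.6236
  f3: (p12, p5, p7) → 69.3168
  f4: (p0, p12, p6) → 8.6911
  f5: (p0, p12, p5) → 27.7609
  f6: (p10, p5, p7) → 4.0622
  f7: (p14, p3, p8) → 74.0269
  f8: (p14, p5, p8) → 62.6863
  f9: (p14, p10, p5) → 75.6820
  f10: (p15, p1, p8) → 64.5453
  f11: (p15, p1, p6) → 37.0562
  f12: (p9, p1, p6) → 38.5536
  f13: (p9, p12, p6) → 22.0289
  f14: (p9, p1, p7) → 68.5331
  f15: (p9, p12, p7) → 39.1208
  f16: (p13, p14, p3) → 48.9913
  f17: (p13, p14, p10) → 53.1149
  f18: (p13, p3, p7) → 47.2014
  f19: (p13, p10, p7) → 10.1983
  f20: (p11, p15, p8) → 4.5726
  f21: (p11, p15, p6) → 23.8470
  f22: (p11, p0, p6) → 28.0124
  f23: (p11, p5, p8) → 25.8113
  f24: (p11, p0, p5) → 80.4762
Σ area = 1104.279

Euler: V−E+F = 14−36+24 = 2.

facets=24 area=1104.279


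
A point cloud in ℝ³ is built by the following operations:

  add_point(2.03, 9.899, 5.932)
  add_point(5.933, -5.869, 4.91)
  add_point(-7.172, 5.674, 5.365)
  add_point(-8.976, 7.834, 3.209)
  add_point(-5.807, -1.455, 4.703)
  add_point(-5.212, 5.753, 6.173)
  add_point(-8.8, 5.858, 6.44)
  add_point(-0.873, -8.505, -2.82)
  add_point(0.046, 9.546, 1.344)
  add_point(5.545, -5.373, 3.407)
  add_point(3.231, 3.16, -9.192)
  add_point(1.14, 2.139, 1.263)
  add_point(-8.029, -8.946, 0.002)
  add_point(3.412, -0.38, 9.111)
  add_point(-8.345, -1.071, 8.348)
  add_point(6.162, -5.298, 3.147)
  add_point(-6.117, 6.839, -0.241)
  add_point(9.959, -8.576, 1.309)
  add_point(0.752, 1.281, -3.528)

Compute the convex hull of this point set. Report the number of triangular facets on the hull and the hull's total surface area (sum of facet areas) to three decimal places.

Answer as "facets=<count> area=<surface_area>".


Extreme-point indices: [0, 1, 3, 6, 7, 8, 10, 12, 13, 14, 16, 17] — 12 of 19 on the boundary.

Triangle areas on the boundary:
  f1: (p16, p12, p3) → 36.1902
  f2: (p16, p10, p12) → 105.2804
  f3: (p16, p8, p3) → 15.1492
  f4: (p16, p8, p10) → 43.4106
  f5: (p7, p12, p17) → 30.1843
  f6: (p7, p10, p17) → 80.1657
  f7: (p7, p10, p12) → 46.7247
  f8: (p1, p12, p17) → 43.0940
  f9: (p1, p14, p12) → 81.2627
  f10: (p6, p12, p3) → 30.3356
  f11: (p6, p14, p12) → 36.5005
  f12: (p0, p8, p3) → 22.9451
  f13: (p0, p6, p3) → 21.5920
  f14: (p0, p10, p17) → 137.5587
  f15: (p0, p8, p10) → 22.9456
  f16: (p13, p1, p17) → 9.5545
  f17: (p13, p0, p17) → 62.0893
  f18: (p13, p1, p14) → 41.9147
  f19: (p13, p6, p14) → 42.4827
  f20: (p13, p0, p6) → 61.1542
Σ area = 970.535

Euler: V−E+F = 12−30+20 = 2.

facets=20 area=970.535


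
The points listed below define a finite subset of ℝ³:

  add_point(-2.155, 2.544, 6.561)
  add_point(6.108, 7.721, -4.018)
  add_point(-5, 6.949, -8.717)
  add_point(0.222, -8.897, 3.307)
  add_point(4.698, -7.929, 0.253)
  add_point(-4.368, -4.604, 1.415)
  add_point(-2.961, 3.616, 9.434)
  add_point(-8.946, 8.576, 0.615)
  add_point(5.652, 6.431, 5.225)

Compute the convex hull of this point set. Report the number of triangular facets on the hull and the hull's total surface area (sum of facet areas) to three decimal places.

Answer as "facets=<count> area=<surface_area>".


facets=12 area=733.949

Extreme-point indices: [1, 2, 3, 4, 5, 6, 7, 8] — 8 of 9 on the boundary.

Triangle areas on the boundary:
  f1: (p2, p1, p7) → 62.0072
  f2: (p8, p1, p7) → 69.5749
  f3: (p8, p6, p7) → 58.7262
  f4: (p8, p6, p3) → 70.8262
  f5: (p5, p2, p7) → 69.8933
  f6: (p5, p6, p7) → 65.2414
  f7: (p5, p6, p3) → 37.3480
  f8: (p4, p2, p1) → 98.3239
  f9: (p4, p8, p1) → 69.8427
  f10: (p4, p8, p3) → 41.8793
  f11: (p4, p5, p3) → 17.2670
  f12: (p4, p5, p2) → 73.0195
Σ area = 733.949

Check V−E+F: 8 − 18 + 12 = 2.


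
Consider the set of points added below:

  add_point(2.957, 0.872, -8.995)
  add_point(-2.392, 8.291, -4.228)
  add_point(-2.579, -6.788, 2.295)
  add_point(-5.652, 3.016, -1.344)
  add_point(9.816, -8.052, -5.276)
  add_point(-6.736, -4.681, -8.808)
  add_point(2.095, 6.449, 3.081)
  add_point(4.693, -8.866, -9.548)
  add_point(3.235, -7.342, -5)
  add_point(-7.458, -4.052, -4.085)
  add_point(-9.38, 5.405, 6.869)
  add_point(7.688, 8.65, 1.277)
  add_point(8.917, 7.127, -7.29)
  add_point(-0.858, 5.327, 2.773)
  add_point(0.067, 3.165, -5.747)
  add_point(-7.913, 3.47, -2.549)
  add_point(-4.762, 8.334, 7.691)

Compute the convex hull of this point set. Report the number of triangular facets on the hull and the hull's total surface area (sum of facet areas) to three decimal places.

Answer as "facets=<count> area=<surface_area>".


facets=20 area=1044.279

12 of the 17 inputs are extreme points: [0, 1, 2, 4, 5, 7, 9, 10, 11, 12, 15, 16].

Per-facet area ½‖(b−a)×(c−a)‖:
  f1: (p2, p11, p4) → 122.4283
  f2: (p2, p7, p4) → 46.6122
  f3: (p15, p1, p10) → 35.8328
  f4: (p12, p1, p11) → 47.2999
  f5: (p12, p11, p4) → 67.3044
  f6: (p12, p7, p4) → 51.5349
  f7: (p16, p2, p10) → 40.4215
  f8: (p16, p2, p11) → 109.8574
  f9: (p16, p1, p10) → 33.5974
  f10: (p16, p1, p11) → 66.6289
  f11: (p5, p2, p7) → 69.3612
  f12: (p5, p15, p1) → 37.2599
  f13: (p5, p15, p10) → 32.7016
  f14: (p9, p2, p10) → 59.4640
  f15: (p9, p5, p10) → 19.1044
  f16: (p9, p5, p2) → 16.2212
  f17: (p0, p12, p1) → 43.9795
  f18: (p0, p5, p1) → 57.3267
  f19: (p0, p12, p7) → 35.2091
  f20: (p0, p5, p7) → 52.1335
Σ area = 1044.279

Euler: V−E+F = 12−30+20 = 2.


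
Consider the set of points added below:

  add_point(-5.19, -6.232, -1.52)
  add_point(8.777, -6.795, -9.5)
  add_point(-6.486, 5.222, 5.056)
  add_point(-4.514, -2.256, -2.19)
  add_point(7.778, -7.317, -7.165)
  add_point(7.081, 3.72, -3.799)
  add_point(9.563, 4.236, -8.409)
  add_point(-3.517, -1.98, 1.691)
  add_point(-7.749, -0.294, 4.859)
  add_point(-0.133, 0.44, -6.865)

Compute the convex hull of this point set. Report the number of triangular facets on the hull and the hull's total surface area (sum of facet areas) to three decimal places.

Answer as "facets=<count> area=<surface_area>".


facets=16 area=544.696

10 of the 10 inputs are extreme points: [0, 1, 2, 3, 4, 5, 6, 7, 8, 9].

Area of each hull facet:
  f1: (p1, p4, p6) → 14.2673
  f2: (p9, p1, p6) → 53.3801
  f3: (p5, p4, p6) → 29.8550
  f4: (p0, p9, p1) → 58.2309
  f5: (p0, p4, p8) → 52.1512
  f6: (p0, p1, p4) → 13.2182
  f7: (p2, p5, p8) → 45.9261
  f8: (p2, p5, p6) → 21.7530
  f9: (p2, p9, p6) → 68.7877
  f10: (p7, p4, p8) → 2.1985
  f11: (p7, p5, p8) → 25.5743
  f12: (p7, p5, p4) → 74.1723
  f13: (p3, p0, p8) → 16.3476
  f14: (p3, p0, p9) → 11.4555
  f15: (p3, p2, p8) → 22.2819
  f16: (p3, p2, p9) → 35.0963
Σ area = 544.696

Euler characteristic 10−24+16 = 2 ✓
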